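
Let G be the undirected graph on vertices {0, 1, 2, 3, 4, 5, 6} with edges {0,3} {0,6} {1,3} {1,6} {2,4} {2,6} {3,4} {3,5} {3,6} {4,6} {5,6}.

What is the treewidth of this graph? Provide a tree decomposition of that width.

The largest bag has 3 vertices, giving width 2; this decomposition certifies tw(G) ≤ 2. On the other hand G contains the 3-clique {2, 4, 6}. A clique must lie in a single bag of any decomposition, so no decomposition can have width below 2. The upper and lower bounds meet at 2, so that is the treewidth.

Treewidth 2.
Bags: B1 = {3, 5, 6}  B2 = {3, 4, 6}  B3 = {1, 3, 6}  B4 = {0, 3, 6}  B5 = {2, 4, 6}
Tree: B1–B2, B2–B3, B3–B4, B2–B5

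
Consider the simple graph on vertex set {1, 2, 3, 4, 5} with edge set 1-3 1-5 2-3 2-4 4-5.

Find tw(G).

2

A width-2 tree decomposition is:
Bags: B1 = {1, 4, 5}  B2 = {1, 2, 4}  B3 = {1, 2, 3}
Tree: B1–B2, B2–B3
The largest bag has 3 vertices, giving width 2; this decomposition certifies tw(G) ≤ 2. Since 1–5–4–2–3–1 is a cycle in G, G is not acyclic. Forests are exactly the graphs of treewidth ≤ 1, so tw(G) ≥ 2. Hence tw(G) = 2 exactly.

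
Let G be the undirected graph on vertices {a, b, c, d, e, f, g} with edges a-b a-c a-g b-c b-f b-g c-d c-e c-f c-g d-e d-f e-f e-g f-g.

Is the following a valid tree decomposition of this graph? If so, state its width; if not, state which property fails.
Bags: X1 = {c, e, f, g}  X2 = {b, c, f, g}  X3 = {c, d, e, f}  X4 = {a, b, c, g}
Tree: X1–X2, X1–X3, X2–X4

Yes; width 3.

Every vertex of G appears in some bag (union = {a, b, c, d, e, f, g}); every edge is covered by a bag; and for each vertex v the set of bags containing v is connected in the bag tree. The decomposition is therefore valid. The largest bag has 4 vertices, so the width is 3.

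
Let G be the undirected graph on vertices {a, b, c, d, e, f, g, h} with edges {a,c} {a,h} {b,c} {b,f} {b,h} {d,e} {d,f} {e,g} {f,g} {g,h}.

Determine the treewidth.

A width-2 tree decomposition is:
Bags: B1 = {d, e, g}  B2 = {d, f, g}  B3 = {f, g, h}  B4 = {b, f, h}  B5 = {a, b, h}  B6 = {a, b, c}
Tree: B1–B2, B2–B3, B3–B4, B4–B5, B5–B6
Every bag has size at most 3, so the width is 3 − 1 = 2 and tw(G) ≤ 2. For the lower bound, G contains the cycle e–d–f–g–e, so G is not a forest; only forests have treewidth ≤ 1, hence tw(G) ≥ 2. Hence tw(G) = 2 exactly.

2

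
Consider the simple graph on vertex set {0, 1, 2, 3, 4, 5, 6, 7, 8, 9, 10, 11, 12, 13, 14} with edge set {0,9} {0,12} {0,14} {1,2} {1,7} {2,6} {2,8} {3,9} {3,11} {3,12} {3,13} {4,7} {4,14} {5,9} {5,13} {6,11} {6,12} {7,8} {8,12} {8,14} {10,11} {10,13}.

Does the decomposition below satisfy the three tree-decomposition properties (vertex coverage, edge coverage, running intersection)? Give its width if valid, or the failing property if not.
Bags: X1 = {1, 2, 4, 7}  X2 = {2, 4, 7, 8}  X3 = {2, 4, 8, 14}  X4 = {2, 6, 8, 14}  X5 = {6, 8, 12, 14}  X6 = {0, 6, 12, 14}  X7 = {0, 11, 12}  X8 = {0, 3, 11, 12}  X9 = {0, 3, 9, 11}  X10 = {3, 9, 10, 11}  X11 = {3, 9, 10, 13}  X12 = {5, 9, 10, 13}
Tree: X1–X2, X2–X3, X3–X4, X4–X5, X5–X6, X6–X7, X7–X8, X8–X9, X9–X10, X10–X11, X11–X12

No — edge (6,11) lies in no bag.

A tree decomposition must satisfy three properties: every vertex lies in some bag; for every edge, both endpoints lie together in some bag; and for every vertex, the bags containing it form a connected subtree. Here edge (6,11) lies in no bag, so the decomposition is invalid.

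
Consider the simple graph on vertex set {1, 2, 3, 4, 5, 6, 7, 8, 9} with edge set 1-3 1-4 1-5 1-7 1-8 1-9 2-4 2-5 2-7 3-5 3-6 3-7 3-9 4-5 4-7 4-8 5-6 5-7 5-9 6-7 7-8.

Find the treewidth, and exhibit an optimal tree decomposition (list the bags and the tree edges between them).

Each bag holds 4 vertices, so the decomposition has width 3, which upper-bounds the treewidth. Conversely, {1, 4, 7, 8} is a clique of size 4, and the vertices of any clique must share a bag in every tree decomposition; so some bag has ≥ 4 vertices and tw(G) ≥ 3. Combining the bounds, tw(G) = 3.

Treewidth 3.
One such decomposition:
Bags: B1 = {1, 3, 5, 7}  B2 = {1, 4, 5, 7}  B3 = {2, 4, 5, 7}  B4 = {1, 4, 7, 8}  B5 = {1, 3, 5, 9}  B6 = {3, 5, 6, 7}
Tree: B1–B2, B2–B3, B2–B4, B1–B5, B1–B6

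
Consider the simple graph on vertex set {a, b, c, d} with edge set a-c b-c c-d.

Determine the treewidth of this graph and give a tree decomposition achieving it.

Each bag holds 2 vertices, so the decomposition has width 1, which upper-bounds the treewidth. G has an edge, so its treewidth is at least 1. Combining the bounds, tw(G) = 1.

Treewidth 1.
Bags: B1 = {a, c}  B2 = {b, c}  B3 = {c, d}
Tree: B1–B2, B2–B3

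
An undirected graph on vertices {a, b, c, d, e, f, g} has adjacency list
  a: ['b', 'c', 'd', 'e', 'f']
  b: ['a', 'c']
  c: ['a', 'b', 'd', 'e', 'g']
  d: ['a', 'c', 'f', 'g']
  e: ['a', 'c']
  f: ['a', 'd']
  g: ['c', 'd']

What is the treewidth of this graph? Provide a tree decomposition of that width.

Each bag holds 3 vertices, so the decomposition has width 2, which upper-bounds the treewidth. For the lower bound, the 3 vertices {c, d, g} are pairwise adjacent, and any tree decomposition puts a clique entirely inside one bag — forcing width ≥ 2. Combining the bounds, tw(G) = 2.

Treewidth 2.
Bags: B1 = {a, c, d}  B2 = {c, d, g}  B3 = {a, b, c}  B4 = {a, d, f}  B5 = {a, c, e}
Tree: B1–B2, B1–B3, B1–B4, B1–B5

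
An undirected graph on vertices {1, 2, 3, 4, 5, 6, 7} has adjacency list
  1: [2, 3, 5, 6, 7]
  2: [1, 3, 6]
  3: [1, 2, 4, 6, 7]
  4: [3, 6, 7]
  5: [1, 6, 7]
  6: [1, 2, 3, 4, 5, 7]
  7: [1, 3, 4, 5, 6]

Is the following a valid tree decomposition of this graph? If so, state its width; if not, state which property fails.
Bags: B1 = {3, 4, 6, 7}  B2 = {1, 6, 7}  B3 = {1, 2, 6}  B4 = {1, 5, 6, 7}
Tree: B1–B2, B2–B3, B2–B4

No — edge (3,1) lies in no bag.

A tree decomposition must satisfy three properties: every vertex lies in some bag; for every edge, both endpoints lie together in some bag; and for every vertex, the bags containing it form a connected subtree. Here edge (3,1) lies in no bag, so the decomposition is invalid.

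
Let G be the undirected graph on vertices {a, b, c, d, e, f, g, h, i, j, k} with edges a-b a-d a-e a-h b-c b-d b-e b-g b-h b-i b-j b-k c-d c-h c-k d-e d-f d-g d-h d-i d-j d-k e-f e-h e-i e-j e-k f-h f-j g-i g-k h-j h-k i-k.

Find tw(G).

4

A width-4 tree decomposition is:
Bags: B1 = {a, b, d, e, h}  B2 = {b, d, e, h, j}  B3 = {d, e, f, h, j}  B4 = {b, d, e, h, k}  B5 = {b, d, e, i, k}  B6 = {b, c, d, h, k}  B7 = {b, d, g, i, k}
Tree: B1–B2, B2–B3, B1–B4, B4–B5, B4–B6, B5–B7
The largest bag has 5 vertices, giving width 4; this decomposition certifies tw(G) ≤ 4. On the other hand G contains the 5-clique {d, e, f, h, j}. A clique must lie in a single bag of any decomposition, so no decomposition can have width below 4. The upper and lower bounds meet at 4, so that is the treewidth.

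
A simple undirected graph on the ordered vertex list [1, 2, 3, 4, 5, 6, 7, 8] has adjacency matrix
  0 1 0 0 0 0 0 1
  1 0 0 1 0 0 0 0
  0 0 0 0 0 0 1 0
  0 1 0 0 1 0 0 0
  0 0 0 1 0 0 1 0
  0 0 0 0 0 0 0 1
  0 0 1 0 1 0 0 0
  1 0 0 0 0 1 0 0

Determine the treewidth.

1

A width-1 tree decomposition is:
Bags: B1 = {6, 8}  B2 = {1, 8}  B3 = {1, 2}  B4 = {2, 4}  B5 = {4, 5}  B6 = {5, 7}  B7 = {3, 7}
Tree: B1–B2, B2–B3, B3–B4, B4–B5, B5–B6, B6–B7
Every bag has size at most 2, so the width is 2 − 1 = 1 and tw(G) ≤ 1. G has an edge, so its treewidth is at least 1. Therefore the treewidth is 1.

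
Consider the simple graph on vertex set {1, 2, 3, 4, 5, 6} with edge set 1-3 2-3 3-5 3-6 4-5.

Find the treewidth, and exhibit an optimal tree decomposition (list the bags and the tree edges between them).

Every bag has size at most 2, so the width is 2 − 1 = 1 and tw(G) ≤ 1. Any graph with an edge has treewidth ≥ 1, and G has the edge 3–2. Therefore the treewidth is 1.

Treewidth 1.
One such decomposition:
Bags: B1 = {2, 3}  B2 = {3, 5}  B3 = {4, 5}  B4 = {3, 6}  B5 = {1, 3}
Tree: B1–B2, B2–B3, B2–B4, B1–B5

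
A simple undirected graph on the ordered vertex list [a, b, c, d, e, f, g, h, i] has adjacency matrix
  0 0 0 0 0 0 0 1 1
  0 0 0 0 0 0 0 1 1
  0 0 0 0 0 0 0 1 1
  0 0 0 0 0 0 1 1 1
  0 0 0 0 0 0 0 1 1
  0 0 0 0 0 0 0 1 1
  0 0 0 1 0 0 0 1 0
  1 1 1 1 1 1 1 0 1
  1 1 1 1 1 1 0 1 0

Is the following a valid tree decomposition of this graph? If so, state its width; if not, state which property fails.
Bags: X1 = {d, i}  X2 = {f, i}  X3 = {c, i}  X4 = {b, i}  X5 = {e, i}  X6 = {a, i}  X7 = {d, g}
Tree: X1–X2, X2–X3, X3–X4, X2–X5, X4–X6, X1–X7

A tree decomposition must satisfy three properties: every vertex lies in some bag; for every edge, both endpoints lie together in some bag; and for every vertex, the bags containing it form a connected subtree. Here vertex h appears in no bag, so the decomposition is invalid.

No — vertex h appears in no bag.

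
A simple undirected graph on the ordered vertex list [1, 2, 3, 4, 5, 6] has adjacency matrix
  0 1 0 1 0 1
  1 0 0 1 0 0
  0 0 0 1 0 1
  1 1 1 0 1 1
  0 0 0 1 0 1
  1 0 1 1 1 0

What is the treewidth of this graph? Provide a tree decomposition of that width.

Treewidth 2.
Bags: B1 = {1, 2, 4}  B2 = {1, 4, 6}  B3 = {3, 4, 6}  B4 = {4, 5, 6}
Tree: B1–B2, B2–B3, B3–B4

The largest bag has 3 vertices, giving width 2; this decomposition certifies tw(G) ≤ 2. Conversely, {1, 2, 4} is a clique of size 3, and the vertices of any clique must share a bag in every tree decomposition; so some bag has ≥ 3 vertices and tw(G) ≥ 2. Combining the bounds, tw(G) = 2.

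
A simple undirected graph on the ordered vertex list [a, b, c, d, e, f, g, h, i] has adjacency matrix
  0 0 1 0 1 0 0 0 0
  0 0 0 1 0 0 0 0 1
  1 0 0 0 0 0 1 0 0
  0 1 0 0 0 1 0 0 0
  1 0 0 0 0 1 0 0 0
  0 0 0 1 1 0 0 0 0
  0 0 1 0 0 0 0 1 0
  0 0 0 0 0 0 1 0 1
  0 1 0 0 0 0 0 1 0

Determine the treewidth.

2

A width-2 tree decomposition is:
Bags: B1 = {g, h, i}  B2 = {c, g, i}  B3 = {a, c, i}  B4 = {a, e, i}  B5 = {e, f, i}  B6 = {d, f, i}  B7 = {b, d, i}
Tree: B1–B2, B2–B3, B3–B4, B4–B5, B5–B6, B6–B7
Every bag has size at most 3, so the width is 3 − 1 = 2 and tw(G) ≤ 2. Since i–h–g–c–a–e–f–d–b–i is a cycle in G, G is not acyclic. Forests are exactly the graphs of treewidth ≤ 1, so tw(G) ≥ 2. Hence tw(G) = 2 exactly.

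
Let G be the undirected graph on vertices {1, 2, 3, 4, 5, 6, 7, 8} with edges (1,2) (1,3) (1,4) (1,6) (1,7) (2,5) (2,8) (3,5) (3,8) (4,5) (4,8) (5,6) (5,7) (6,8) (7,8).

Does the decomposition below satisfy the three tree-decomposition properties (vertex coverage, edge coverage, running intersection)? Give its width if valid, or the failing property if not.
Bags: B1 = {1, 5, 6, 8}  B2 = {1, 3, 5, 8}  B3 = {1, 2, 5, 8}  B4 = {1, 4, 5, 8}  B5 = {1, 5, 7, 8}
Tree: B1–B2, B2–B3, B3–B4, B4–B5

Checking the three conditions: (i) the bags cover all of {1, 2, 3, 4, 5, 6, 7, 8}; (ii) for each edge, some bag contains both endpoints; (iii) the bags containing any fixed vertex form a subtree. All hold, so the decomposition is valid with width 4 − 1 = 3.

Yes; width 3.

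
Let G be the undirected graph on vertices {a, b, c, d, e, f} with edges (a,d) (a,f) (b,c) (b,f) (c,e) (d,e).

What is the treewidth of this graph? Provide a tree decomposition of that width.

Each bag holds 3 vertices, so the decomposition has width 2, which upper-bounds the treewidth. For the lower bound, G contains the cycle f–a–d–e–c–b–f, so G is not a forest; only forests have treewidth ≤ 1, hence tw(G) ≥ 2. Hence tw(G) = 2 exactly.

Treewidth 2.
One optimal decomposition is:
Bags: B1 = {a, d, f}  B2 = {d, e, f}  B3 = {c, e, f}  B4 = {b, c, f}
Tree: B1–B2, B2–B3, B3–B4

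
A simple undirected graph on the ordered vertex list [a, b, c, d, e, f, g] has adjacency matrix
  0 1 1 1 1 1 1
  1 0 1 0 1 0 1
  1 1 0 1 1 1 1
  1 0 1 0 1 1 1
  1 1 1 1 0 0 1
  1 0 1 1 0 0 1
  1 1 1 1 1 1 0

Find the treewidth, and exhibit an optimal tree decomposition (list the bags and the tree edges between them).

The largest bag has 5 vertices, giving width 4; this decomposition certifies tw(G) ≤ 4. On the other hand G contains the 5-clique {a, c, d, e, g}. A clique must lie in a single bag of any decomposition, so no decomposition can have width below 4. Combining the bounds, tw(G) = 4.

Treewidth 4.
Bags: B1 = {a, c, d, f, g}  B2 = {a, c, d, e, g}  B3 = {a, b, c, e, g}
Tree: B1–B2, B2–B3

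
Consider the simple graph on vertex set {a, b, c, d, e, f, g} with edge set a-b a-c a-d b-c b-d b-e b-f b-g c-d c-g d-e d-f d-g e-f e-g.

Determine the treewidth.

3

A width-3 tree decomposition is:
Bags: B1 = {b, c, d, g}  B2 = {b, d, e, g}  B3 = {a, b, c, d}  B4 = {b, d, e, f}
Tree: B1–B2, B1–B3, B2–B4
The largest bag has 4 vertices, giving width 3; this decomposition certifies tw(G) ≤ 3. On the other hand G contains the 4-clique {b, d, e, g}. A clique must lie in a single bag of any decomposition, so no decomposition can have width below 3. Combining the bounds, tw(G) = 3.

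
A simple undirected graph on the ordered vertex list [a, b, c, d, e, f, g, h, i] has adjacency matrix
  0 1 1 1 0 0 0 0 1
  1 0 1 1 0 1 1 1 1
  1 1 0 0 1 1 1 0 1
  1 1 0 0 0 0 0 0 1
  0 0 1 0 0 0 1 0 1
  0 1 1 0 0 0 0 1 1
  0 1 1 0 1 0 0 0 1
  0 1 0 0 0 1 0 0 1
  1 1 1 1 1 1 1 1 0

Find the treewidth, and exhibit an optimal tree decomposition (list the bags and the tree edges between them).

Treewidth 3.
Bags: B1 = {b, c, f, i}  B2 = {b, f, h, i}  B3 = {a, b, c, i}  B4 = {a, b, d, i}  B5 = {b, c, g, i}  B6 = {c, e, g, i}
Tree: B1–B2, B1–B3, B3–B4, B1–B5, B5–B6

Each bag holds 4 vertices, so the decomposition has width 3, which upper-bounds the treewidth. For the lower bound, the 4 vertices {c, e, g, i} are pairwise adjacent, and any tree decomposition puts a clique entirely inside one bag — forcing width ≥ 3. Therefore the treewidth is 3.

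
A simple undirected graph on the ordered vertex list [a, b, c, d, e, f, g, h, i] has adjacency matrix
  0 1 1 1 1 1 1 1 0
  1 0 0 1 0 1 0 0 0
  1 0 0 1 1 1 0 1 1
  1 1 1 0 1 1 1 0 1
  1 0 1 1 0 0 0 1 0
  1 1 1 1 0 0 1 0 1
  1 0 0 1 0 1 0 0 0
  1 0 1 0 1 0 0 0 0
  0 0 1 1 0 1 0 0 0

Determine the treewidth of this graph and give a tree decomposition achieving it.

Treewidth 3.
Bags: B1 = {a, c, d, f}  B2 = {a, d, f, g}  B3 = {c, d, f, i}  B4 = {a, b, d, f}  B5 = {a, c, d, e}  B6 = {a, c, e, h}
Tree: B1–B2, B1–B3, B1–B4, B1–B5, B5–B6

The largest bag has 4 vertices, giving width 3; this decomposition certifies tw(G) ≤ 3. On the other hand G contains the 4-clique {a, c, d, e}. A clique must lie in a single bag of any decomposition, so no decomposition can have width below 3. Combining the bounds, tw(G) = 3.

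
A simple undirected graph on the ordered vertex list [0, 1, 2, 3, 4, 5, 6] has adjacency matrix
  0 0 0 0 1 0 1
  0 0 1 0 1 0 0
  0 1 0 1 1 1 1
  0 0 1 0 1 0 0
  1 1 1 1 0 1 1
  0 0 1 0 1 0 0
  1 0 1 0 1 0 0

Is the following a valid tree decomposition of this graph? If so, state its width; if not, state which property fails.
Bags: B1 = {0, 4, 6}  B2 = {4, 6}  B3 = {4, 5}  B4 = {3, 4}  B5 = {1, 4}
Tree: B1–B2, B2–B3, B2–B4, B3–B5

A tree decomposition must satisfy three properties: every vertex lies in some bag; for every edge, both endpoints lie together in some bag; and for every vertex, the bags containing it form a connected subtree. Here vertex 2 appears in no bag, so the decomposition is invalid.

No — vertex 2 appears in no bag.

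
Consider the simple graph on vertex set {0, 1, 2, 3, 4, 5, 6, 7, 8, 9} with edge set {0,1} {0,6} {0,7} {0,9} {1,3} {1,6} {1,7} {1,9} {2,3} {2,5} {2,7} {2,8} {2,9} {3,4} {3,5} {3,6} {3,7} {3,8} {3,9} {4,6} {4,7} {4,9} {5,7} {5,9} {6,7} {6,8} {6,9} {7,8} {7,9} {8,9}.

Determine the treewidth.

A width-4 tree decomposition is:
Bags: B1 = {3, 6, 7, 8, 9}  B2 = {2, 3, 7, 8, 9}  B3 = {1, 3, 6, 7, 9}  B4 = {0, 1, 6, 7, 9}  B5 = {3, 4, 6, 7, 9}  B6 = {2, 3, 5, 7, 9}
Tree: B1–B2, B1–B3, B3–B4, B1–B5, B2–B6
Every bag has size at most 5, so the width is 5 − 1 = 4 and tw(G) ≤ 4. For the lower bound, the 5 vertices {0, 1, 6, 7, 9} are pairwise adjacent, and any tree decomposition puts a clique entirely inside one bag — forcing width ≥ 4. The upper and lower bounds meet at 4, so that is the treewidth.

4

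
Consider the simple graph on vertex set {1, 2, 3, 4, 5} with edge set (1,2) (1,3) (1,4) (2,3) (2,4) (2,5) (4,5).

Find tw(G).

2

A width-2 tree decomposition is:
Bags: B1 = {1, 2, 4}  B2 = {2, 4, 5}  B3 = {1, 2, 3}
Tree: B1–B2, B1–B3
The largest bag has 3 vertices, giving width 2; this decomposition certifies tw(G) ≤ 2. For the lower bound, the 3 vertices {1, 2, 3} are pairwise adjacent, and any tree decomposition puts a clique entirely inside one bag — forcing width ≥ 2. Combining the bounds, tw(G) = 2.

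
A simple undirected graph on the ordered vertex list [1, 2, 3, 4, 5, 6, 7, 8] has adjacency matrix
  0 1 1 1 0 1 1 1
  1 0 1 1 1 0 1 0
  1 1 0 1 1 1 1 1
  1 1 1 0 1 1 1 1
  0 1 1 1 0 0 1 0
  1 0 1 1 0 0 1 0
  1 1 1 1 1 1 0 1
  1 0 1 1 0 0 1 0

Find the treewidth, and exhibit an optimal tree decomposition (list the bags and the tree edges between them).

Treewidth 4.
One such decomposition:
Bags: B1 = {2, 3, 4, 5, 7}  B2 = {1, 2, 3, 4, 7}  B3 = {1, 3, 4, 7, 8}  B4 = {1, 3, 4, 6, 7}
Tree: B1–B2, B2–B3, B2–B4

The largest bag has 5 vertices, giving width 4; this decomposition certifies tw(G) ≤ 4. Conversely, {1, 3, 4, 7, 8} is a clique of size 5, and the vertices of any clique must share a bag in every tree decomposition; so some bag has ≥ 5 vertices and tw(G) ≥ 4. Therefore the treewidth is 4.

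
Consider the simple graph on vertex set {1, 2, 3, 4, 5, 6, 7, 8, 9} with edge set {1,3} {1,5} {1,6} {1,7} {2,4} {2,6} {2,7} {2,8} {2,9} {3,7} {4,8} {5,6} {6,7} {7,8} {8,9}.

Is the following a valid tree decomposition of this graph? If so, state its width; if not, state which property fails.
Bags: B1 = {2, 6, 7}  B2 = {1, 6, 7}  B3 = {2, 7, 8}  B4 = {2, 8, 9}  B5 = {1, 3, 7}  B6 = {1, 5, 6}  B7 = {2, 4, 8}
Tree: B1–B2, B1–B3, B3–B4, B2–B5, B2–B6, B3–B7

Yes; width 2.

Checking the three conditions: (i) the bags cover all of {1, 2, 3, 4, 5, 6, 7, 8, 9}; (ii) for each edge, some bag contains both endpoints; (iii) the bags containing any fixed vertex form a subtree. All hold, so the decomposition is valid with width 3 − 1 = 2.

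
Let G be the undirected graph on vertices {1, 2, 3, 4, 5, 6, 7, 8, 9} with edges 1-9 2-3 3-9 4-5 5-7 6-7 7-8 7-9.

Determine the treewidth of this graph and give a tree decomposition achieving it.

Treewidth 1.
One such decomposition:
Bags: B1 = {3, 9}  B2 = {7, 9}  B3 = {2, 3}  B4 = {7, 8}  B5 = {5, 7}  B6 = {4, 5}  B7 = {1, 9}  B8 = {6, 7}
Tree: B1–B2, B1–B3, B2–B4, B2–B5, B5–B6, B1–B7, B4–B8

Every bag has size at most 2, so the width is 2 − 1 = 1 and tw(G) ≤ 1. Any graph with an edge has treewidth ≥ 1, and G has the edge 3–9. Combining the bounds, tw(G) = 1.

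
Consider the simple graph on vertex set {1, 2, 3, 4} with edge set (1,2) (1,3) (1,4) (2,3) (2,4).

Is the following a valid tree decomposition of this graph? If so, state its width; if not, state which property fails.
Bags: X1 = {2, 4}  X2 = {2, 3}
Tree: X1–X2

A tree decomposition must satisfy three properties: every vertex lies in some bag; for every edge, both endpoints lie together in some bag; and for every vertex, the bags containing it form a connected subtree. Here vertex 1 appears in no bag, so the decomposition is invalid.

No — vertex 1 appears in no bag.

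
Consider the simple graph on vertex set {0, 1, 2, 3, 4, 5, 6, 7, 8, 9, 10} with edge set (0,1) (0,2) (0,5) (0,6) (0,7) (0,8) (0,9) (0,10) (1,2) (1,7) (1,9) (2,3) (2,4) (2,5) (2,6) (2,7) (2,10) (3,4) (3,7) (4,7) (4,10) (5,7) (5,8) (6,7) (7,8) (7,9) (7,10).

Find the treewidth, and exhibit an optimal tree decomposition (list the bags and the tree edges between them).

Treewidth 3.
One optimal decomposition is:
Bags: B1 = {2, 4, 7, 10}  B2 = {0, 2, 7, 10}  B3 = {0, 1, 2, 7}  B4 = {0, 2, 6, 7}  B5 = {0, 2, 5, 7}  B6 = {0, 5, 7, 8}  B7 = {2, 3, 4, 7}  B8 = {0, 1, 7, 9}
Tree: B1–B2, B2–B3, B3–B4, B4–B5, B5–B6, B1–B7, B3–B8

Each bag holds 4 vertices, so the decomposition has width 3, which upper-bounds the treewidth. For the lower bound, the 4 vertices {0, 5, 7, 8} are pairwise adjacent, and any tree decomposition puts a clique entirely inside one bag — forcing width ≥ 3. Hence tw(G) = 3 exactly.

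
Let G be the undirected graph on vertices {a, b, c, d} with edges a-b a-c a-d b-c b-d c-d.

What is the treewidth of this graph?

3

A width-3 tree decomposition is:
Bags: B1 = {a, b, c, d}
Tree: (single bag)
A single bag containing all 4 vertices is trivially a valid decomposition of width 3. On the other hand G contains the 4-clique {a, b, c, d}. A clique must lie in a single bag of any decomposition, so no decomposition can have width below 3. Hence tw(G) = 3 exactly.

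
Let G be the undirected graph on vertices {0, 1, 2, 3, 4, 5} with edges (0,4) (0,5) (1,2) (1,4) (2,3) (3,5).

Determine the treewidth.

2

A width-2 tree decomposition is:
Bags: B1 = {1, 2, 3}  B2 = {1, 3, 4}  B3 = {0, 3, 4}  B4 = {0, 3, 5}
Tree: B1–B2, B2–B3, B3–B4
Every bag has size at most 3, so the width is 3 − 1 = 2 and tw(G) ≤ 2. The edges 3–2–1–4–0–5–3 form a cycle, so G is not a tree and its treewidth is at least 2. Therefore the treewidth is 2.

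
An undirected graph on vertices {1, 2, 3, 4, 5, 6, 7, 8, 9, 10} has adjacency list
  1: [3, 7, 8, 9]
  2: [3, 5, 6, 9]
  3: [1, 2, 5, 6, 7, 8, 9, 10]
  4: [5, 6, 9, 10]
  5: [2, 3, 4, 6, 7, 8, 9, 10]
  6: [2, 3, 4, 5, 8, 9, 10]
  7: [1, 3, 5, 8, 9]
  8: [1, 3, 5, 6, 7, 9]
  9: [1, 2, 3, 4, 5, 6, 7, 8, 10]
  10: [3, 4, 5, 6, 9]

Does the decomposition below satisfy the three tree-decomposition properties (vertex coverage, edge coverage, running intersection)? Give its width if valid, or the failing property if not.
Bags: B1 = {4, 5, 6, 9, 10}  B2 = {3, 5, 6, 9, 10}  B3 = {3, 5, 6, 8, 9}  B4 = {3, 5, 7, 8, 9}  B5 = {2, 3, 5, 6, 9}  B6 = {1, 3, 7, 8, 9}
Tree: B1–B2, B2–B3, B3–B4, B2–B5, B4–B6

Yes; width 4.

Checking the three conditions: (i) the bags cover all of {1, 2, 3, 4, 5, 6, 7, 8, 9, 10}; (ii) for each edge, some bag contains both endpoints; (iii) the bags containing any fixed vertex form a subtree. All hold, so the decomposition is valid with width 5 − 1 = 4.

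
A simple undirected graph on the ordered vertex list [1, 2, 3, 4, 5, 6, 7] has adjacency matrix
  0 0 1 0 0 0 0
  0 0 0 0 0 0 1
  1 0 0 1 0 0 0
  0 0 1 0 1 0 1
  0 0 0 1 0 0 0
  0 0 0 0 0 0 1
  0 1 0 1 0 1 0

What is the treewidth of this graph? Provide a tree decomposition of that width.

Treewidth 1.
One such decomposition:
Bags: B1 = {3, 4}  B2 = {1, 3}  B3 = {4, 7}  B4 = {4, 5}  B5 = {2, 7}  B6 = {6, 7}
Tree: B1–B2, B1–B3, B3–B4, B3–B5, B5–B6

Every bag has size at most 2, so the width is 2 − 1 = 1 and tw(G) ≤ 1. Any graph with an edge has treewidth ≥ 1, and G has the edge 3–4. Therefore the treewidth is 1.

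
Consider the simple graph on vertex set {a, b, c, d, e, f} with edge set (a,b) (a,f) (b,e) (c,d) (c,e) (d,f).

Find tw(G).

A width-2 tree decomposition is:
Bags: B1 = {a, d, f}  B2 = {a, b, d}  B3 = {b, d, e}  B4 = {c, d, e}
Tree: B1–B2, B2–B3, B3–B4
Each bag holds 3 vertices, so the decomposition has width 2, which upper-bounds the treewidth. Since d–f–a–b–e–c–d is a cycle in G, G is not acyclic. Forests are exactly the graphs of treewidth ≤ 1, so tw(G) ≥ 2. Therefore the treewidth is 2.

2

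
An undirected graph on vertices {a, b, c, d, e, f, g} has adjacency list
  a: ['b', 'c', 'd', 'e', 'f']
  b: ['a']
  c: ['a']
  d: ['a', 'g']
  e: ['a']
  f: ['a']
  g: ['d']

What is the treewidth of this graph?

A width-1 tree decomposition is:
Bags: B1 = {a, d}  B2 = {a, b}  B3 = {a, c}  B4 = {d, g}  B5 = {a, f}  B6 = {a, e}
Tree: B1–B2, B2–B3, B1–B4, B1–B5, B1–B6
The largest bag has 2 vertices, giving width 1; this decomposition certifies tw(G) ≤ 1. Any graph with an edge has treewidth ≥ 1, and G has the edge d–a. Therefore the treewidth is 1.

1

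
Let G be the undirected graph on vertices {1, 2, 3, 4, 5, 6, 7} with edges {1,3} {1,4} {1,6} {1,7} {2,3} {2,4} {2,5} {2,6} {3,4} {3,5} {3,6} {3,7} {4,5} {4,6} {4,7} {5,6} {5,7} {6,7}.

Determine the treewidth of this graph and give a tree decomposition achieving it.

The largest bag has 5 vertices, giving width 4; this decomposition certifies tw(G) ≤ 4. On the other hand G contains the 5-clique {1, 3, 4, 6, 7}. A clique must lie in a single bag of any decomposition, so no decomposition can have width below 4. Hence tw(G) = 4 exactly.

Treewidth 4.
One such decomposition:
Bags: B1 = {3, 4, 5, 6, 7}  B2 = {2, 3, 4, 5, 6}  B3 = {1, 3, 4, 6, 7}
Tree: B1–B2, B1–B3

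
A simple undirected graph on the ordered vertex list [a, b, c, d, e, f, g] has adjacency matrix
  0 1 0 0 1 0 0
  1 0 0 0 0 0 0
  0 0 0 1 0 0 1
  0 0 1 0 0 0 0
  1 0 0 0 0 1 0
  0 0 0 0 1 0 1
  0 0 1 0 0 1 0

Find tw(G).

1

A width-1 tree decomposition is:
Bags: B1 = {c, d}  B2 = {c, g}  B3 = {f, g}  B4 = {e, f}  B5 = {a, e}  B6 = {a, b}
Tree: B1–B2, B2–B3, B3–B4, B4–B5, B5–B6
The largest bag has 2 vertices, giving width 1; this decomposition certifies tw(G) ≤ 1. Any graph with an edge has treewidth ≥ 1, and G has the edge d–c. Combining the bounds, tw(G) = 1.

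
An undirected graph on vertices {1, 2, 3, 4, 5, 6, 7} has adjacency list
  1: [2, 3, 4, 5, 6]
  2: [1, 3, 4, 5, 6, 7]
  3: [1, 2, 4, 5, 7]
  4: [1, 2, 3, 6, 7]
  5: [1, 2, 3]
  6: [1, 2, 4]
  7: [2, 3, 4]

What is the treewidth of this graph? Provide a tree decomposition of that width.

Each bag holds 4 vertices, so the decomposition has width 3, which upper-bounds the treewidth. On the other hand G contains the 4-clique {1, 2, 3, 4}. A clique must lie in a single bag of any decomposition, so no decomposition can have width below 3. Therefore the treewidth is 3.

Treewidth 3.
One such decomposition:
Bags: B1 = {1, 2, 4, 6}  B2 = {1, 2, 3, 4}  B3 = {1, 2, 3, 5}  B4 = {2, 3, 4, 7}
Tree: B1–B2, B2–B3, B2–B4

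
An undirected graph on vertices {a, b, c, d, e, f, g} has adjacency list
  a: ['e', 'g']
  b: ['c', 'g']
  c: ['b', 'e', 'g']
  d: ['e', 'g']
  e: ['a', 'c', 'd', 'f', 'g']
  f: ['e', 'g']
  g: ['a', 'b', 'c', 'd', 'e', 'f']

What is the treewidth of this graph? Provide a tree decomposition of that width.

Treewidth 2.
One optimal decomposition is:
Bags: B1 = {b, c, g}  B2 = {c, e, g}  B3 = {d, e, g}  B4 = {a, e, g}  B5 = {e, f, g}
Tree: B1–B2, B2–B3, B2–B4, B2–B5

The largest bag has 3 vertices, giving width 2; this decomposition certifies tw(G) ≤ 2. For the lower bound, the 3 vertices {d, e, g} are pairwise adjacent, and any tree decomposition puts a clique entirely inside one bag — forcing width ≥ 2. Combining the bounds, tw(G) = 2.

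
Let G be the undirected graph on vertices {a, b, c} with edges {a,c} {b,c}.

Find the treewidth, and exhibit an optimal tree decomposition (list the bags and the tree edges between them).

The largest bag has 2 vertices, giving width 1; this decomposition certifies tw(G) ≤ 1. Since G has at least one edge (e.g. c–b), it is not an edgeless graph, so tw(G) ≥ 1. The upper and lower bounds meet at 1, so that is the treewidth.

Treewidth 1.
One optimal decomposition is:
Bags: B1 = {b, c}  B2 = {a, c}
Tree: B1–B2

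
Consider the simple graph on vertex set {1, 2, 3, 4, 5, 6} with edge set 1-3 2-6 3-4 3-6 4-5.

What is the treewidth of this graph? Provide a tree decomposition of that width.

Treewidth 1.
One such decomposition:
Bags: B1 = {3, 6}  B2 = {3, 4}  B3 = {2, 6}  B4 = {1, 3}  B5 = {4, 5}
Tree: B1–B2, B1–B3, B1–B4, B2–B5

Each bag holds 2 vertices, so the decomposition has width 1, which upper-bounds the treewidth. Since G has at least one edge (e.g. 3–6), it is not an edgeless graph, so tw(G) ≥ 1. Combining the bounds, tw(G) = 1.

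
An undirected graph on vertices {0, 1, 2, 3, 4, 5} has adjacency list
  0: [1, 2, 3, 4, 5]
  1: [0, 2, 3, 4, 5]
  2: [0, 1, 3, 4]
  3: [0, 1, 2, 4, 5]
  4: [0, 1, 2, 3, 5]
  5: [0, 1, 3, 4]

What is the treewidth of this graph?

4

A width-4 tree decomposition is:
Bags: B1 = {0, 1, 3, 4, 5}  B2 = {0, 1, 2, 3, 4}
Tree: B1–B2
Every bag has size at most 5, so the width is 5 − 1 = 4 and tw(G) ≤ 4. On the other hand G contains the 5-clique {0, 1, 2, 3, 4}. A clique must lie in a single bag of any decomposition, so no decomposition can have width below 4. Therefore the treewidth is 4.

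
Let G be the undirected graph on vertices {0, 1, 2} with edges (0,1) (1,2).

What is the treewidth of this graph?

1

A width-1 tree decomposition is:
Bags: B1 = {0, 1}  B2 = {1, 2}
Tree: B1–B2
Every bag has size at most 2, so the width is 2 − 1 = 1 and tw(G) ≤ 1. Since G has at least one edge (e.g. 0–1), it is not an edgeless graph, so tw(G) ≥ 1. Therefore the treewidth is 1.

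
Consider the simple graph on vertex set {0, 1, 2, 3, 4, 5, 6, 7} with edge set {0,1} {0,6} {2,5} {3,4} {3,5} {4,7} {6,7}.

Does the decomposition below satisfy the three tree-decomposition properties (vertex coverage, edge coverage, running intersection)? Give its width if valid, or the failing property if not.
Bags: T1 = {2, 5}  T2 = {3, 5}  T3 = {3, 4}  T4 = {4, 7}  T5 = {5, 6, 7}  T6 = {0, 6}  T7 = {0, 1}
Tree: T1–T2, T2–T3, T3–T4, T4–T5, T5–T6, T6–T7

A tree decomposition must satisfy three properties: every vertex lies in some bag; for every edge, both endpoints lie together in some bag; and for every vertex, the bags containing it form a connected subtree. Here bags containing vertex 5 are not connected in the tree, so the decomposition is invalid.

No — bags containing vertex 5 are not connected in the tree.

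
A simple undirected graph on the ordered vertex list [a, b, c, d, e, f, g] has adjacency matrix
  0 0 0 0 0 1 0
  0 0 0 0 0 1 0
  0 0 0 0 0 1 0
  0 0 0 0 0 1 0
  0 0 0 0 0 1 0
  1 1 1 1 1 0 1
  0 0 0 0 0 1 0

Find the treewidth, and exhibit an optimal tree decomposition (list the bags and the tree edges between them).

Treewidth 1.
One optimal decomposition is:
Bags: B1 = {d, f}  B2 = {e, f}  B3 = {b, f}  B4 = {c, f}  B5 = {a, f}  B6 = {f, g}
Tree: B1–B2, B1–B3, B2–B4, B4–B5, B3–B6

Each bag holds 2 vertices, so the decomposition has width 1, which upper-bounds the treewidth. Any graph with an edge has treewidth ≥ 1, and G has the edge f–d. The upper and lower bounds meet at 1, so that is the treewidth.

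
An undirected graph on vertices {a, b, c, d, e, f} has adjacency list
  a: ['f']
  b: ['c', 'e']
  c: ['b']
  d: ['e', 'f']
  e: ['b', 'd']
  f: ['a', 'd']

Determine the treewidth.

A width-1 tree decomposition is:
Bags: B1 = {a, f}  B2 = {d, f}  B3 = {d, e}  B4 = {b, e}  B5 = {b, c}
Tree: B1–B2, B2–B3, B3–B4, B4–B5
Every bag has size at most 2, so the width is 2 − 1 = 1 and tw(G) ≤ 1. Any graph with an edge has treewidth ≥ 1, and G has the edge a–f. Therefore the treewidth is 1.

1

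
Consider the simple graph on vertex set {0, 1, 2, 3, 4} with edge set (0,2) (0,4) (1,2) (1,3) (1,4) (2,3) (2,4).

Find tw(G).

A width-2 tree decomposition is:
Bags: B1 = {1, 2, 4}  B2 = {1, 2, 3}  B3 = {0, 2, 4}
Tree: B1–B2, B1–B3
Every bag has size at most 3, so the width is 3 − 1 = 2 and tw(G) ≤ 2. On the other hand G contains the 3-clique {0, 2, 4}. A clique must lie in a single bag of any decomposition, so no decomposition can have width below 2. The upper and lower bounds meet at 2, so that is the treewidth.

2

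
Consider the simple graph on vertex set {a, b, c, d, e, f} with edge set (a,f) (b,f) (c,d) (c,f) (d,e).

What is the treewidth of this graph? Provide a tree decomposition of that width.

Every bag has size at most 2, so the width is 2 − 1 = 1 and tw(G) ≤ 1. G has an edge, so its treewidth is at least 1. The upper and lower bounds meet at 1, so that is the treewidth.

Treewidth 1.
Bags: B1 = {c, d}  B2 = {c, f}  B3 = {b, f}  B4 = {d, e}  B5 = {a, f}
Tree: B1–B2, B2–B3, B1–B4, B2–B5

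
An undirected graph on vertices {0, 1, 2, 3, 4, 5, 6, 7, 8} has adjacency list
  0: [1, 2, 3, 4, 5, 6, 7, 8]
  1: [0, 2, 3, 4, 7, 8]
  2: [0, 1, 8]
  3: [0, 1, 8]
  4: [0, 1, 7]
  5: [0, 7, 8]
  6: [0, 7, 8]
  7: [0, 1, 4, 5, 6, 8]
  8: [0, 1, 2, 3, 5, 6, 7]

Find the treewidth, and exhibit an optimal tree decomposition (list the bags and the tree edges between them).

Treewidth 3.
Bags: B1 = {0, 1, 7, 8}  B2 = {0, 1, 3, 8}  B3 = {0, 1, 2, 8}  B4 = {0, 6, 7, 8}  B5 = {0, 1, 4, 7}  B6 = {0, 5, 7, 8}
Tree: B1–B2, B2–B3, B1–B4, B1–B5, B4–B6

The largest bag has 4 vertices, giving width 3; this decomposition certifies tw(G) ≤ 3. For the lower bound, the 4 vertices {0, 1, 2, 8} are pairwise adjacent, and any tree decomposition puts a clique entirely inside one bag — forcing width ≥ 3. Therefore the treewidth is 3.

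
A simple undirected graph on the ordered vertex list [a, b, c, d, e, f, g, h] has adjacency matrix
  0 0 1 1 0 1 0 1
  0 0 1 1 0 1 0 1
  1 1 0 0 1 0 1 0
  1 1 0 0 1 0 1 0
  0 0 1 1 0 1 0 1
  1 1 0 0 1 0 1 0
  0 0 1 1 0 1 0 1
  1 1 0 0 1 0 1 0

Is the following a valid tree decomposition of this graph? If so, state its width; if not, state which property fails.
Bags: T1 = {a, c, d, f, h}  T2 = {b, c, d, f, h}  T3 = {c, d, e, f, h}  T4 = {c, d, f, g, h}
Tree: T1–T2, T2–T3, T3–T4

Yes; width 4.

Every vertex of G appears in some bag (union = {a, b, c, d, e, f, g, h}); every edge is covered by a bag; and for each vertex v the set of bags containing v is connected in the bag tree. The decomposition is therefore valid. The largest bag has 5 vertices, so the width is 4.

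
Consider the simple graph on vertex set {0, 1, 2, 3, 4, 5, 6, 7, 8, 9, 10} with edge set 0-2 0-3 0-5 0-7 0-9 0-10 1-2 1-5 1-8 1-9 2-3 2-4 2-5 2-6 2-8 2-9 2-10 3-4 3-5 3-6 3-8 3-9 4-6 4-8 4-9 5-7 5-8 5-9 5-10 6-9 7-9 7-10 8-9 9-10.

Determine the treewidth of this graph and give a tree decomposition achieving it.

The largest bag has 5 vertices, giving width 4; this decomposition certifies tw(G) ≤ 4. On the other hand G contains the 5-clique {1, 2, 5, 8, 9}. A clique must lie in a single bag of any decomposition, so no decomposition can have width below 4. The upper and lower bounds meet at 4, so that is the treewidth.

Treewidth 4.
Bags: B1 = {0, 2, 3, 5, 9}  B2 = {2, 3, 5, 8, 9}  B3 = {2, 3, 4, 8, 9}  B4 = {2, 3, 4, 6, 9}  B5 = {1, 2, 5, 8, 9}  B6 = {0, 2, 5, 9, 10}  B7 = {0, 5, 7, 9, 10}
Tree: B1–B2, B2–B3, B3–B4, B2–B5, B1–B6, B6–B7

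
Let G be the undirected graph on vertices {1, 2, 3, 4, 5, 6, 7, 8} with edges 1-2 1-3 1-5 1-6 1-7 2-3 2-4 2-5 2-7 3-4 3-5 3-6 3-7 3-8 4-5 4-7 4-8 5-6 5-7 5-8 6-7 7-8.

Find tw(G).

A width-4 tree decomposition is:
Bags: B1 = {1, 2, 3, 5, 7}  B2 = {2, 3, 4, 5, 7}  B3 = {1, 3, 5, 6, 7}  B4 = {3, 4, 5, 7, 8}
Tree: B1–B2, B1–B3, B2–B4
Every bag has size at most 5, so the width is 5 − 1 = 4 and tw(G) ≤ 4. For the lower bound, the 5 vertices {3, 4, 5, 7, 8} are pairwise adjacent, and any tree decomposition puts a clique entirely inside one bag — forcing width ≥ 4. Hence tw(G) = 4 exactly.

4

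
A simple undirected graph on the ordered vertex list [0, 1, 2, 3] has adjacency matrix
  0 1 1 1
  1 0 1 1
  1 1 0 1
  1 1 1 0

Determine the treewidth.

A width-3 tree decomposition is:
Bags: B1 = {0, 1, 2, 3}
Tree: (single bag)
With just one bag of size 4, the width is 4 − 1 = 3, so tw(G) ≤ 3. On the other hand G contains the 4-clique {0, 1, 2, 3}. A clique must lie in a single bag of any decomposition, so no decomposition can have width below 3. Combining the bounds, tw(G) = 3.

3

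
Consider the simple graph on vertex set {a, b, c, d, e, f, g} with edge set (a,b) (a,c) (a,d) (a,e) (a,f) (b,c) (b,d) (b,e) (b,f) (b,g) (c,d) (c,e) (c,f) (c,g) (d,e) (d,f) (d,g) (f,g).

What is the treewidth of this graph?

4

A width-4 tree decomposition is:
Bags: B1 = {b, c, d, f, g}  B2 = {a, b, c, d, f}  B3 = {a, b, c, d, e}
Tree: B1–B2, B2–B3
Every bag has size at most 5, so the width is 5 − 1 = 4 and tw(G) ≤ 4. On the other hand G contains the 5-clique {a, b, c, d, e}. A clique must lie in a single bag of any decomposition, so no decomposition can have width below 4. Therefore the treewidth is 4.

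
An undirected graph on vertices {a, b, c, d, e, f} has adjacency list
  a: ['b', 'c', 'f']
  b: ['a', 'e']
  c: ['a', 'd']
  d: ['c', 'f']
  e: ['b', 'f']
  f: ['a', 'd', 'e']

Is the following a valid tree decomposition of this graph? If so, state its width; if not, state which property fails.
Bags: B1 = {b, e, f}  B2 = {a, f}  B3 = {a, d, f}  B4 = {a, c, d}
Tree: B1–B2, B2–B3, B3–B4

A tree decomposition must satisfy three properties: every vertex lies in some bag; for every edge, both endpoints lie together in some bag; and for every vertex, the bags containing it form a connected subtree. Here edge (b,a) lies in no bag, so the decomposition is invalid.

No — edge (b,a) lies in no bag.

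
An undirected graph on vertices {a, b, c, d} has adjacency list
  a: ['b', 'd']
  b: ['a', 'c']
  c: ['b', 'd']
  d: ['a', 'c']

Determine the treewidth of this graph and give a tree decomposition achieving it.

Treewidth 2.
One optimal decomposition is:
Bags: B1 = {a, b, c}  B2 = {a, c, d}
Tree: B1–B2

Each bag holds 3 vertices, so the decomposition has width 2, which upper-bounds the treewidth. The edges c–b–a–d–c form a cycle, so G is not a tree and its treewidth is at least 2. Combining the bounds, tw(G) = 2.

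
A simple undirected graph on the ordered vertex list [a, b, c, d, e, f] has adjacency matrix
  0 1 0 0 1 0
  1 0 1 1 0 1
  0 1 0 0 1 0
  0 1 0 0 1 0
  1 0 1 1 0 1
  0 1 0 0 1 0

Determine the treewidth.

2

A width-2 tree decomposition is:
Bags: B1 = {b, c, e}  B2 = {a, b, e}  B3 = {b, e, f}  B4 = {b, d, e}
Tree: B1–B2, B2–B3, B3–B4
The largest bag has 3 vertices, giving width 2; this decomposition certifies tw(G) ≤ 2. For the lower bound, G contains the cycle b–c–e–a–b, so G is not a forest; only forests have treewidth ≤ 1, hence tw(G) ≥ 2. Combining the bounds, tw(G) = 2.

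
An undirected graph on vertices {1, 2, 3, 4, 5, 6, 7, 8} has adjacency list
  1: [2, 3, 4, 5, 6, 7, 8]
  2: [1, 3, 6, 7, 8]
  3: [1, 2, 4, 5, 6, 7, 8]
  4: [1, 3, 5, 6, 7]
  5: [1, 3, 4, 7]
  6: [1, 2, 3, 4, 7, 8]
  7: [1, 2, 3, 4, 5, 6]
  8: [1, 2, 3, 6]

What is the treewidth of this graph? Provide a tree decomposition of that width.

Treewidth 4.
Bags: B1 = {1, 3, 4, 5, 7}  B2 = {1, 3, 4, 6, 7}  B3 = {1, 2, 3, 6, 7}  B4 = {1, 2, 3, 6, 8}
Tree: B1–B2, B2–B3, B3–B4

Each bag holds 5 vertices, so the decomposition has width 4, which upper-bounds the treewidth. Conversely, {1, 3, 4, 5, 7} is a clique of size 5, and the vertices of any clique must share a bag in every tree decomposition; so some bag has ≥ 5 vertices and tw(G) ≥ 4. Hence tw(G) = 4 exactly.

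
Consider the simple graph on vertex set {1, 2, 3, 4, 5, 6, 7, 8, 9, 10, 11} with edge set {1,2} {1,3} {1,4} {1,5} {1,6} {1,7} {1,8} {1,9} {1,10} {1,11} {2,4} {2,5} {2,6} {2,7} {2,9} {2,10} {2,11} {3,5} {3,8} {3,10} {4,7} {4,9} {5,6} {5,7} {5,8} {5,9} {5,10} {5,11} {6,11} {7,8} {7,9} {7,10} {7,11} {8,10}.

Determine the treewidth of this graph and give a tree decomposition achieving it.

The largest bag has 5 vertices, giving width 4; this decomposition certifies tw(G) ≤ 4. On the other hand G contains the 5-clique {1, 2, 4, 7, 9}. A clique must lie in a single bag of any decomposition, so no decomposition can have width below 4. The upper and lower bounds meet at 4, so that is the treewidth.

Treewidth 4.
One optimal decomposition is:
Bags: B1 = {1, 2, 5, 7, 9}  B2 = {1, 2, 4, 7, 9}  B3 = {1, 2, 5, 7, 10}  B4 = {1, 5, 7, 8, 10}  B5 = {1, 2, 5, 7, 11}  B6 = {1, 2, 5, 6, 11}  B7 = {1, 3, 5, 8, 10}
Tree: B1–B2, B1–B3, B3–B4, B3–B5, B5–B6, B4–B7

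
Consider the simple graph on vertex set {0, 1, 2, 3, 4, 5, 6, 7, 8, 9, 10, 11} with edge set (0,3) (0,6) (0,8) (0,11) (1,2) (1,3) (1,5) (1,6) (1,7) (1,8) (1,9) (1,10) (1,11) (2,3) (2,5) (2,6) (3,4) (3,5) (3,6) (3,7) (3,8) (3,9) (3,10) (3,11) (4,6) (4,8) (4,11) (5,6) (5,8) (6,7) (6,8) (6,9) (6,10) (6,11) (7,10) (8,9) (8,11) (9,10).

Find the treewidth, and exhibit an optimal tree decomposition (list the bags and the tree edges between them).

Treewidth 4.
One such decomposition:
Bags: B1 = {1, 3, 6, 8, 11}  B2 = {0, 3, 6, 8, 11}  B3 = {1, 3, 5, 6, 8}  B4 = {1, 3, 6, 8, 9}  B5 = {1, 3, 6, 9, 10}  B6 = {3, 4, 6, 8, 11}  B7 = {1, 2, 3, 5, 6}  B8 = {1, 3, 6, 7, 10}
Tree: B1–B2, B1–B3, B1–B4, B4–B5, B2–B6, B3–B7, B5–B8

The largest bag has 5 vertices, giving width 4; this decomposition certifies tw(G) ≤ 4. Conversely, {0, 3, 6, 8, 11} is a clique of size 5, and the vertices of any clique must share a bag in every tree decomposition; so some bag has ≥ 5 vertices and tw(G) ≥ 4. Combining the bounds, tw(G) = 4.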